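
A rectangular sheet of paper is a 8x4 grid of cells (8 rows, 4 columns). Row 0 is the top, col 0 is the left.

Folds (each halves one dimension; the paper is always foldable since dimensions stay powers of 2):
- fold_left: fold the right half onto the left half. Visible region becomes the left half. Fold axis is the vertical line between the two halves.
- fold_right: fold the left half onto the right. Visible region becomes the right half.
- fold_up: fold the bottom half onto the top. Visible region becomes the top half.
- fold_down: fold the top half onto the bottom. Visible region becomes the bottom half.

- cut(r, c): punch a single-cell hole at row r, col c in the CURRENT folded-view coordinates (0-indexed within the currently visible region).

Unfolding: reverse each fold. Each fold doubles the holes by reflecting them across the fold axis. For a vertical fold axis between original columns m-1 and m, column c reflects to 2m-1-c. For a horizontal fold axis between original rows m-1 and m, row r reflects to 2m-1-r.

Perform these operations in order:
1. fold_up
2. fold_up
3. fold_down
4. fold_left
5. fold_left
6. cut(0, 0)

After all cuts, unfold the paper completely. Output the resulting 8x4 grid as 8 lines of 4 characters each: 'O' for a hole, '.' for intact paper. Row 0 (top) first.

Answer: OOOO
OOOO
OOOO
OOOO
OOOO
OOOO
OOOO
OOOO

Derivation:
Op 1 fold_up: fold axis h@4; visible region now rows[0,4) x cols[0,4) = 4x4
Op 2 fold_up: fold axis h@2; visible region now rows[0,2) x cols[0,4) = 2x4
Op 3 fold_down: fold axis h@1; visible region now rows[1,2) x cols[0,4) = 1x4
Op 4 fold_left: fold axis v@2; visible region now rows[1,2) x cols[0,2) = 1x2
Op 5 fold_left: fold axis v@1; visible region now rows[1,2) x cols[0,1) = 1x1
Op 6 cut(0, 0): punch at orig (1,0); cuts so far [(1, 0)]; region rows[1,2) x cols[0,1) = 1x1
Unfold 1 (reflect across v@1): 2 holes -> [(1, 0), (1, 1)]
Unfold 2 (reflect across v@2): 4 holes -> [(1, 0), (1, 1), (1, 2), (1, 3)]
Unfold 3 (reflect across h@1): 8 holes -> [(0, 0), (0, 1), (0, 2), (0, 3), (1, 0), (1, 1), (1, 2), (1, 3)]
Unfold 4 (reflect across h@2): 16 holes -> [(0, 0), (0, 1), (0, 2), (0, 3), (1, 0), (1, 1), (1, 2), (1, 3), (2, 0), (2, 1), (2, 2), (2, 3), (3, 0), (3, 1), (3, 2), (3, 3)]
Unfold 5 (reflect across h@4): 32 holes -> [(0, 0), (0, 1), (0, 2), (0, 3), (1, 0), (1, 1), (1, 2), (1, 3), (2, 0), (2, 1), (2, 2), (2, 3), (3, 0), (3, 1), (3, 2), (3, 3), (4, 0), (4, 1), (4, 2), (4, 3), (5, 0), (5, 1), (5, 2), (5, 3), (6, 0), (6, 1), (6, 2), (6, 3), (7, 0), (7, 1), (7, 2), (7, 3)]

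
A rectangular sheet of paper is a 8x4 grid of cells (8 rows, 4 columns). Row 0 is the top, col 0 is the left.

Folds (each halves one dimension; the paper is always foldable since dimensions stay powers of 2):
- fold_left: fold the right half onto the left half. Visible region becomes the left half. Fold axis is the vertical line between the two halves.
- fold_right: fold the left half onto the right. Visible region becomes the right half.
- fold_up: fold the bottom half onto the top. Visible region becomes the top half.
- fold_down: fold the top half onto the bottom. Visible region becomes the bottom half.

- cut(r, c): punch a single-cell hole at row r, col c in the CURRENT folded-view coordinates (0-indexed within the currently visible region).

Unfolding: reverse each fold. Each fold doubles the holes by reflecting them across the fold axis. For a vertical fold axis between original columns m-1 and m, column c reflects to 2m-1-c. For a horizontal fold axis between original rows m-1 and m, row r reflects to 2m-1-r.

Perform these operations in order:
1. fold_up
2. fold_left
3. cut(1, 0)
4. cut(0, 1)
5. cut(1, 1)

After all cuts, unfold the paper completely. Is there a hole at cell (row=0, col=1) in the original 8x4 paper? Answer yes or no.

Answer: yes

Derivation:
Op 1 fold_up: fold axis h@4; visible region now rows[0,4) x cols[0,4) = 4x4
Op 2 fold_left: fold axis v@2; visible region now rows[0,4) x cols[0,2) = 4x2
Op 3 cut(1, 0): punch at orig (1,0); cuts so far [(1, 0)]; region rows[0,4) x cols[0,2) = 4x2
Op 4 cut(0, 1): punch at orig (0,1); cuts so far [(0, 1), (1, 0)]; region rows[0,4) x cols[0,2) = 4x2
Op 5 cut(1, 1): punch at orig (1,1); cuts so far [(0, 1), (1, 0), (1, 1)]; region rows[0,4) x cols[0,2) = 4x2
Unfold 1 (reflect across v@2): 6 holes -> [(0, 1), (0, 2), (1, 0), (1, 1), (1, 2), (1, 3)]
Unfold 2 (reflect across h@4): 12 holes -> [(0, 1), (0, 2), (1, 0), (1, 1), (1, 2), (1, 3), (6, 0), (6, 1), (6, 2), (6, 3), (7, 1), (7, 2)]
Holes: [(0, 1), (0, 2), (1, 0), (1, 1), (1, 2), (1, 3), (6, 0), (6, 1), (6, 2), (6, 3), (7, 1), (7, 2)]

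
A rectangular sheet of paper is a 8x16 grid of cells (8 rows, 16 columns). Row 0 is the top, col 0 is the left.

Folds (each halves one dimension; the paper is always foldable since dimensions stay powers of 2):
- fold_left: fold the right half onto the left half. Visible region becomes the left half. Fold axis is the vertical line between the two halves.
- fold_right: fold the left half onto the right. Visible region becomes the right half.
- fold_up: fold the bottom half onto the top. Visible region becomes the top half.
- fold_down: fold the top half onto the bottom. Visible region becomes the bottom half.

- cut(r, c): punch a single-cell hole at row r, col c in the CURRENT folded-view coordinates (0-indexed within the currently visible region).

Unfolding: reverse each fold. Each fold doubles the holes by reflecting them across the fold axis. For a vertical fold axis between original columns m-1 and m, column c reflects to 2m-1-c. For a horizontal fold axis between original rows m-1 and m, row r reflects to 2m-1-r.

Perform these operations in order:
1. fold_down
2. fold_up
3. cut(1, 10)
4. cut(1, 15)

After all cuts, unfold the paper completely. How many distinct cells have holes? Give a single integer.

Op 1 fold_down: fold axis h@4; visible region now rows[4,8) x cols[0,16) = 4x16
Op 2 fold_up: fold axis h@6; visible region now rows[4,6) x cols[0,16) = 2x16
Op 3 cut(1, 10): punch at orig (5,10); cuts so far [(5, 10)]; region rows[4,6) x cols[0,16) = 2x16
Op 4 cut(1, 15): punch at orig (5,15); cuts so far [(5, 10), (5, 15)]; region rows[4,6) x cols[0,16) = 2x16
Unfold 1 (reflect across h@6): 4 holes -> [(5, 10), (5, 15), (6, 10), (6, 15)]
Unfold 2 (reflect across h@4): 8 holes -> [(1, 10), (1, 15), (2, 10), (2, 15), (5, 10), (5, 15), (6, 10), (6, 15)]

Answer: 8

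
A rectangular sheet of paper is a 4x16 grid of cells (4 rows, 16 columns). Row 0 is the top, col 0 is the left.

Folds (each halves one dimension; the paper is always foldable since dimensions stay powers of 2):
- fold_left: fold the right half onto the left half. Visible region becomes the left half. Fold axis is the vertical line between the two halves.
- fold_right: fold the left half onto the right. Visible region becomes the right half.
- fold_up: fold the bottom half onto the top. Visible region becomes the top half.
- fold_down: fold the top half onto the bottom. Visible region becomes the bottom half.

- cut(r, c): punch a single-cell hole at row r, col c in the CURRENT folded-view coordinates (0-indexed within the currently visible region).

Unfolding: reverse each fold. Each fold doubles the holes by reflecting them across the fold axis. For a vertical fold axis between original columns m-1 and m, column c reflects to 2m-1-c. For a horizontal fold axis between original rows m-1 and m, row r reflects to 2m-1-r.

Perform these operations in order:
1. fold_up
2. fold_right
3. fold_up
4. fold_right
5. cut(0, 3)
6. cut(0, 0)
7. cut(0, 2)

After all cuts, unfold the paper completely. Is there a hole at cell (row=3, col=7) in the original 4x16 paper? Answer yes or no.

Answer: yes

Derivation:
Op 1 fold_up: fold axis h@2; visible region now rows[0,2) x cols[0,16) = 2x16
Op 2 fold_right: fold axis v@8; visible region now rows[0,2) x cols[8,16) = 2x8
Op 3 fold_up: fold axis h@1; visible region now rows[0,1) x cols[8,16) = 1x8
Op 4 fold_right: fold axis v@12; visible region now rows[0,1) x cols[12,16) = 1x4
Op 5 cut(0, 3): punch at orig (0,15); cuts so far [(0, 15)]; region rows[0,1) x cols[12,16) = 1x4
Op 6 cut(0, 0): punch at orig (0,12); cuts so far [(0, 12), (0, 15)]; region rows[0,1) x cols[12,16) = 1x4
Op 7 cut(0, 2): punch at orig (0,14); cuts so far [(0, 12), (0, 14), (0, 15)]; region rows[0,1) x cols[12,16) = 1x4
Unfold 1 (reflect across v@12): 6 holes -> [(0, 8), (0, 9), (0, 11), (0, 12), (0, 14), (0, 15)]
Unfold 2 (reflect across h@1): 12 holes -> [(0, 8), (0, 9), (0, 11), (0, 12), (0, 14), (0, 15), (1, 8), (1, 9), (1, 11), (1, 12), (1, 14), (1, 15)]
Unfold 3 (reflect across v@8): 24 holes -> [(0, 0), (0, 1), (0, 3), (0, 4), (0, 6), (0, 7), (0, 8), (0, 9), (0, 11), (0, 12), (0, 14), (0, 15), (1, 0), (1, 1), (1, 3), (1, 4), (1, 6), (1, 7), (1, 8), (1, 9), (1, 11), (1, 12), (1, 14), (1, 15)]
Unfold 4 (reflect across h@2): 48 holes -> [(0, 0), (0, 1), (0, 3), (0, 4), (0, 6), (0, 7), (0, 8), (0, 9), (0, 11), (0, 12), (0, 14), (0, 15), (1, 0), (1, 1), (1, 3), (1, 4), (1, 6), (1, 7), (1, 8), (1, 9), (1, 11), (1, 12), (1, 14), (1, 15), (2, 0), (2, 1), (2, 3), (2, 4), (2, 6), (2, 7), (2, 8), (2, 9), (2, 11), (2, 12), (2, 14), (2, 15), (3, 0), (3, 1), (3, 3), (3, 4), (3, 6), (3, 7), (3, 8), (3, 9), (3, 11), (3, 12), (3, 14), (3, 15)]
Holes: [(0, 0), (0, 1), (0, 3), (0, 4), (0, 6), (0, 7), (0, 8), (0, 9), (0, 11), (0, 12), (0, 14), (0, 15), (1, 0), (1, 1), (1, 3), (1, 4), (1, 6), (1, 7), (1, 8), (1, 9), (1, 11), (1, 12), (1, 14), (1, 15), (2, 0), (2, 1), (2, 3), (2, 4), (2, 6), (2, 7), (2, 8), (2, 9), (2, 11), (2, 12), (2, 14), (2, 15), (3, 0), (3, 1), (3, 3), (3, 4), (3, 6), (3, 7), (3, 8), (3, 9), (3, 11), (3, 12), (3, 14), (3, 15)]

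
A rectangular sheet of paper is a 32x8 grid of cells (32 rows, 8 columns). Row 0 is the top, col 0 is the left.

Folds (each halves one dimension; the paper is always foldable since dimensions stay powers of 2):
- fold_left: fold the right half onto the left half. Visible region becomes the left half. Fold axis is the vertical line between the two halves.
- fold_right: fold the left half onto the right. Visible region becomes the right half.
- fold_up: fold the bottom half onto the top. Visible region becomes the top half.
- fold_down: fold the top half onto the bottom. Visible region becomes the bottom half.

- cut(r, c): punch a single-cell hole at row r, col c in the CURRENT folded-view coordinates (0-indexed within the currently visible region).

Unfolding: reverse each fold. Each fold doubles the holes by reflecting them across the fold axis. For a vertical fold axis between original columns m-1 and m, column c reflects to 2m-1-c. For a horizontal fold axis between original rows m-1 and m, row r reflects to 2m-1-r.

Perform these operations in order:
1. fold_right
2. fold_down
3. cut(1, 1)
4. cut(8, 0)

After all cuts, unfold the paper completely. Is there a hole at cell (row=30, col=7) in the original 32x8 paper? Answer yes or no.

Op 1 fold_right: fold axis v@4; visible region now rows[0,32) x cols[4,8) = 32x4
Op 2 fold_down: fold axis h@16; visible region now rows[16,32) x cols[4,8) = 16x4
Op 3 cut(1, 1): punch at orig (17,5); cuts so far [(17, 5)]; region rows[16,32) x cols[4,8) = 16x4
Op 4 cut(8, 0): punch at orig (24,4); cuts so far [(17, 5), (24, 4)]; region rows[16,32) x cols[4,8) = 16x4
Unfold 1 (reflect across h@16): 4 holes -> [(7, 4), (14, 5), (17, 5), (24, 4)]
Unfold 2 (reflect across v@4): 8 holes -> [(7, 3), (7, 4), (14, 2), (14, 5), (17, 2), (17, 5), (24, 3), (24, 4)]
Holes: [(7, 3), (7, 4), (14, 2), (14, 5), (17, 2), (17, 5), (24, 3), (24, 4)]

Answer: no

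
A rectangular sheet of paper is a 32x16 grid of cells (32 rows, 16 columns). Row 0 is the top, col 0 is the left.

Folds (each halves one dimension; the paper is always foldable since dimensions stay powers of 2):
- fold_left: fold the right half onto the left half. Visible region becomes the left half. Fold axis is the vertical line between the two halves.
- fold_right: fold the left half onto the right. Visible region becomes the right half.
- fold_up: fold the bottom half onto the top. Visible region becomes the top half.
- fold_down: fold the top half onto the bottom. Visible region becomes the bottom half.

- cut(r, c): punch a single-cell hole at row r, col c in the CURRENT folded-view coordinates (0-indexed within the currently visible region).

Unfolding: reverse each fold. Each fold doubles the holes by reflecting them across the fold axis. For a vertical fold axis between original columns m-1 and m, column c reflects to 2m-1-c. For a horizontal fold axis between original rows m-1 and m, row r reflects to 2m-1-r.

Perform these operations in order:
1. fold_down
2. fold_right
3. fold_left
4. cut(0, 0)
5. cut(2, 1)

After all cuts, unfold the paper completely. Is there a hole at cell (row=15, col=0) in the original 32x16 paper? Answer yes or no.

Op 1 fold_down: fold axis h@16; visible region now rows[16,32) x cols[0,16) = 16x16
Op 2 fold_right: fold axis v@8; visible region now rows[16,32) x cols[8,16) = 16x8
Op 3 fold_left: fold axis v@12; visible region now rows[16,32) x cols[8,12) = 16x4
Op 4 cut(0, 0): punch at orig (16,8); cuts so far [(16, 8)]; region rows[16,32) x cols[8,12) = 16x4
Op 5 cut(2, 1): punch at orig (18,9); cuts so far [(16, 8), (18, 9)]; region rows[16,32) x cols[8,12) = 16x4
Unfold 1 (reflect across v@12): 4 holes -> [(16, 8), (16, 15), (18, 9), (18, 14)]
Unfold 2 (reflect across v@8): 8 holes -> [(16, 0), (16, 7), (16, 8), (16, 15), (18, 1), (18, 6), (18, 9), (18, 14)]
Unfold 3 (reflect across h@16): 16 holes -> [(13, 1), (13, 6), (13, 9), (13, 14), (15, 0), (15, 7), (15, 8), (15, 15), (16, 0), (16, 7), (16, 8), (16, 15), (18, 1), (18, 6), (18, 9), (18, 14)]
Holes: [(13, 1), (13, 6), (13, 9), (13, 14), (15, 0), (15, 7), (15, 8), (15, 15), (16, 0), (16, 7), (16, 8), (16, 15), (18, 1), (18, 6), (18, 9), (18, 14)]

Answer: yes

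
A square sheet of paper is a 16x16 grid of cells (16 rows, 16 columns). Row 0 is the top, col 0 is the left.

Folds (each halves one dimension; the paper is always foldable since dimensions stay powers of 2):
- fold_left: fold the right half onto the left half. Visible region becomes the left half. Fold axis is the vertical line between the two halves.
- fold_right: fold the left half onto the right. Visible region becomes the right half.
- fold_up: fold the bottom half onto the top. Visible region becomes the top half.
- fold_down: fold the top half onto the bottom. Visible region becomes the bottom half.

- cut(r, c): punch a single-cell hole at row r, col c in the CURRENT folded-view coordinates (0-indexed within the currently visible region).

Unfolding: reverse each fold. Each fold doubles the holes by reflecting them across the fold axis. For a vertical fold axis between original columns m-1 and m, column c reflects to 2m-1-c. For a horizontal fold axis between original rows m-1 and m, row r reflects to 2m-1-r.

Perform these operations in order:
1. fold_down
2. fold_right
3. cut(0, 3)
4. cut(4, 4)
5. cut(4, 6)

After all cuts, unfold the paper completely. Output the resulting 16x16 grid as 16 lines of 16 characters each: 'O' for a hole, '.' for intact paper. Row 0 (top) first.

Op 1 fold_down: fold axis h@8; visible region now rows[8,16) x cols[0,16) = 8x16
Op 2 fold_right: fold axis v@8; visible region now rows[8,16) x cols[8,16) = 8x8
Op 3 cut(0, 3): punch at orig (8,11); cuts so far [(8, 11)]; region rows[8,16) x cols[8,16) = 8x8
Op 4 cut(4, 4): punch at orig (12,12); cuts so far [(8, 11), (12, 12)]; region rows[8,16) x cols[8,16) = 8x8
Op 5 cut(4, 6): punch at orig (12,14); cuts so far [(8, 11), (12, 12), (12, 14)]; region rows[8,16) x cols[8,16) = 8x8
Unfold 1 (reflect across v@8): 6 holes -> [(8, 4), (8, 11), (12, 1), (12, 3), (12, 12), (12, 14)]
Unfold 2 (reflect across h@8): 12 holes -> [(3, 1), (3, 3), (3, 12), (3, 14), (7, 4), (7, 11), (8, 4), (8, 11), (12, 1), (12, 3), (12, 12), (12, 14)]

Answer: ................
................
................
.O.O........O.O.
................
................
................
....O......O....
....O......O....
................
................
................
.O.O........O.O.
................
................
................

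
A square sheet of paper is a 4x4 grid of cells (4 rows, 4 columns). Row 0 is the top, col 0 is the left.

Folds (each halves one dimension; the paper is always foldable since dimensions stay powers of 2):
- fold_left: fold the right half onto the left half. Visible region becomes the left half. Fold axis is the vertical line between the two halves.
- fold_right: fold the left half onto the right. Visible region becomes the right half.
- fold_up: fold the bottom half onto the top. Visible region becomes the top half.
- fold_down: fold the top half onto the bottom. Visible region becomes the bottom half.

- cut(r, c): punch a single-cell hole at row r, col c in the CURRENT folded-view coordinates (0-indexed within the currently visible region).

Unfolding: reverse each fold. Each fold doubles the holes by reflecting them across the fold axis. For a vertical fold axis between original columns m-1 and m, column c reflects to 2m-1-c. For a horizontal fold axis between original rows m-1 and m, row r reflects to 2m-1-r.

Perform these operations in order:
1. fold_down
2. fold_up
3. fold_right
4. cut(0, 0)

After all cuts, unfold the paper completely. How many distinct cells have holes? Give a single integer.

Op 1 fold_down: fold axis h@2; visible region now rows[2,4) x cols[0,4) = 2x4
Op 2 fold_up: fold axis h@3; visible region now rows[2,3) x cols[0,4) = 1x4
Op 3 fold_right: fold axis v@2; visible region now rows[2,3) x cols[2,4) = 1x2
Op 4 cut(0, 0): punch at orig (2,2); cuts so far [(2, 2)]; region rows[2,3) x cols[2,4) = 1x2
Unfold 1 (reflect across v@2): 2 holes -> [(2, 1), (2, 2)]
Unfold 2 (reflect across h@3): 4 holes -> [(2, 1), (2, 2), (3, 1), (3, 2)]
Unfold 3 (reflect across h@2): 8 holes -> [(0, 1), (0, 2), (1, 1), (1, 2), (2, 1), (2, 2), (3, 1), (3, 2)]

Answer: 8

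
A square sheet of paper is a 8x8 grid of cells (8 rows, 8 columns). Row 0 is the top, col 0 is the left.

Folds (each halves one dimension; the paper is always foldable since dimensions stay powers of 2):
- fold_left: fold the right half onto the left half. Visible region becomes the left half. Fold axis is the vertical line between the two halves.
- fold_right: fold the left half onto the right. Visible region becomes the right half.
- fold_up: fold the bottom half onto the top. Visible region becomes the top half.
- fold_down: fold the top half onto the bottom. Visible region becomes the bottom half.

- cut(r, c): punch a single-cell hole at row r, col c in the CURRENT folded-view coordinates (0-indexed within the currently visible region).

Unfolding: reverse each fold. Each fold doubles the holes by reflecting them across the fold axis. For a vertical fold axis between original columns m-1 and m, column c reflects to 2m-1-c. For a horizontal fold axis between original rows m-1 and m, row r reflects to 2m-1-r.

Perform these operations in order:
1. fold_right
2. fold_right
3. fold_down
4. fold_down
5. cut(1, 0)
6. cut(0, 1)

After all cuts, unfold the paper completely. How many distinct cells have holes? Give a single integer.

Op 1 fold_right: fold axis v@4; visible region now rows[0,8) x cols[4,8) = 8x4
Op 2 fold_right: fold axis v@6; visible region now rows[0,8) x cols[6,8) = 8x2
Op 3 fold_down: fold axis h@4; visible region now rows[4,8) x cols[6,8) = 4x2
Op 4 fold_down: fold axis h@6; visible region now rows[6,8) x cols[6,8) = 2x2
Op 5 cut(1, 0): punch at orig (7,6); cuts so far [(7, 6)]; region rows[6,8) x cols[6,8) = 2x2
Op 6 cut(0, 1): punch at orig (6,7); cuts so far [(6, 7), (7, 6)]; region rows[6,8) x cols[6,8) = 2x2
Unfold 1 (reflect across h@6): 4 holes -> [(4, 6), (5, 7), (6, 7), (7, 6)]
Unfold 2 (reflect across h@4): 8 holes -> [(0, 6), (1, 7), (2, 7), (3, 6), (4, 6), (5, 7), (6, 7), (7, 6)]
Unfold 3 (reflect across v@6): 16 holes -> [(0, 5), (0, 6), (1, 4), (1, 7), (2, 4), (2, 7), (3, 5), (3, 6), (4, 5), (4, 6), (5, 4), (5, 7), (6, 4), (6, 7), (7, 5), (7, 6)]
Unfold 4 (reflect across v@4): 32 holes -> [(0, 1), (0, 2), (0, 5), (0, 6), (1, 0), (1, 3), (1, 4), (1, 7), (2, 0), (2, 3), (2, 4), (2, 7), (3, 1), (3, 2), (3, 5), (3, 6), (4, 1), (4, 2), (4, 5), (4, 6), (5, 0), (5, 3), (5, 4), (5, 7), (6, 0), (6, 3), (6, 4), (6, 7), (7, 1), (7, 2), (7, 5), (7, 6)]

Answer: 32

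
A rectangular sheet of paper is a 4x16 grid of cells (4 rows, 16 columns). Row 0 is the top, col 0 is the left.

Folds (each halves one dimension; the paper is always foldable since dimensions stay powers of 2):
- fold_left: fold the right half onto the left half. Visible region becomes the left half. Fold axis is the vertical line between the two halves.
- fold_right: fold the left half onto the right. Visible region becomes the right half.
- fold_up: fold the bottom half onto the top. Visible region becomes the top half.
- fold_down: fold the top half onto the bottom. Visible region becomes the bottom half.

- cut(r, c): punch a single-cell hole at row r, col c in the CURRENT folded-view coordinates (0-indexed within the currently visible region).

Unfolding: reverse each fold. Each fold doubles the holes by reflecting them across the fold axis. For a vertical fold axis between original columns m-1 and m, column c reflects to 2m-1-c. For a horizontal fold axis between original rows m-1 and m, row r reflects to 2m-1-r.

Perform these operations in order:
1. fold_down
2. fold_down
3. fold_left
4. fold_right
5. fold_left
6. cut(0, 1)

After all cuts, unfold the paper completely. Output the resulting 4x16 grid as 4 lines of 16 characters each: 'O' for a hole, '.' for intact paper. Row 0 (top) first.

Op 1 fold_down: fold axis h@2; visible region now rows[2,4) x cols[0,16) = 2x16
Op 2 fold_down: fold axis h@3; visible region now rows[3,4) x cols[0,16) = 1x16
Op 3 fold_left: fold axis v@8; visible region now rows[3,4) x cols[0,8) = 1x8
Op 4 fold_right: fold axis v@4; visible region now rows[3,4) x cols[4,8) = 1x4
Op 5 fold_left: fold axis v@6; visible region now rows[3,4) x cols[4,6) = 1x2
Op 6 cut(0, 1): punch at orig (3,5); cuts so far [(3, 5)]; region rows[3,4) x cols[4,6) = 1x2
Unfold 1 (reflect across v@6): 2 holes -> [(3, 5), (3, 6)]
Unfold 2 (reflect across v@4): 4 holes -> [(3, 1), (3, 2), (3, 5), (3, 6)]
Unfold 3 (reflect across v@8): 8 holes -> [(3, 1), (3, 2), (3, 5), (3, 6), (3, 9), (3, 10), (3, 13), (3, 14)]
Unfold 4 (reflect across h@3): 16 holes -> [(2, 1), (2, 2), (2, 5), (2, 6), (2, 9), (2, 10), (2, 13), (2, 14), (3, 1), (3, 2), (3, 5), (3, 6), (3, 9), (3, 10), (3, 13), (3, 14)]
Unfold 5 (reflect across h@2): 32 holes -> [(0, 1), (0, 2), (0, 5), (0, 6), (0, 9), (0, 10), (0, 13), (0, 14), (1, 1), (1, 2), (1, 5), (1, 6), (1, 9), (1, 10), (1, 13), (1, 14), (2, 1), (2, 2), (2, 5), (2, 6), (2, 9), (2, 10), (2, 13), (2, 14), (3, 1), (3, 2), (3, 5), (3, 6), (3, 9), (3, 10), (3, 13), (3, 14)]

Answer: .OO..OO..OO..OO.
.OO..OO..OO..OO.
.OO..OO..OO..OO.
.OO..OO..OO..OO.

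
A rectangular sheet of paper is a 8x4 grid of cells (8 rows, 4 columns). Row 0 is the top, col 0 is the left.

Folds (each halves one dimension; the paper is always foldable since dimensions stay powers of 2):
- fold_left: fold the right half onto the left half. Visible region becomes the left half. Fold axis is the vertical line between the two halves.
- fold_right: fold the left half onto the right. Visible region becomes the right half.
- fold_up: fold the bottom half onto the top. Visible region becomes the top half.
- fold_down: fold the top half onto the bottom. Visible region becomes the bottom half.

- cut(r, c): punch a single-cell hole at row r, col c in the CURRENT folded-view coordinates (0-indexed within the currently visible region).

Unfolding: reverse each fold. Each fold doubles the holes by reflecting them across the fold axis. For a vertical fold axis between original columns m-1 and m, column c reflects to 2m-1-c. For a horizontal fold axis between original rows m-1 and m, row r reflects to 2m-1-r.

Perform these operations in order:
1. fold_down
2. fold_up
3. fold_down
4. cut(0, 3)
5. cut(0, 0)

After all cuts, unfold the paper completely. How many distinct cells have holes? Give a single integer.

Answer: 16

Derivation:
Op 1 fold_down: fold axis h@4; visible region now rows[4,8) x cols[0,4) = 4x4
Op 2 fold_up: fold axis h@6; visible region now rows[4,6) x cols[0,4) = 2x4
Op 3 fold_down: fold axis h@5; visible region now rows[5,6) x cols[0,4) = 1x4
Op 4 cut(0, 3): punch at orig (5,3); cuts so far [(5, 3)]; region rows[5,6) x cols[0,4) = 1x4
Op 5 cut(0, 0): punch at orig (5,0); cuts so far [(5, 0), (5, 3)]; region rows[5,6) x cols[0,4) = 1x4
Unfold 1 (reflect across h@5): 4 holes -> [(4, 0), (4, 3), (5, 0), (5, 3)]
Unfold 2 (reflect across h@6): 8 holes -> [(4, 0), (4, 3), (5, 0), (5, 3), (6, 0), (6, 3), (7, 0), (7, 3)]
Unfold 3 (reflect across h@4): 16 holes -> [(0, 0), (0, 3), (1, 0), (1, 3), (2, 0), (2, 3), (3, 0), (3, 3), (4, 0), (4, 3), (5, 0), (5, 3), (6, 0), (6, 3), (7, 0), (7, 3)]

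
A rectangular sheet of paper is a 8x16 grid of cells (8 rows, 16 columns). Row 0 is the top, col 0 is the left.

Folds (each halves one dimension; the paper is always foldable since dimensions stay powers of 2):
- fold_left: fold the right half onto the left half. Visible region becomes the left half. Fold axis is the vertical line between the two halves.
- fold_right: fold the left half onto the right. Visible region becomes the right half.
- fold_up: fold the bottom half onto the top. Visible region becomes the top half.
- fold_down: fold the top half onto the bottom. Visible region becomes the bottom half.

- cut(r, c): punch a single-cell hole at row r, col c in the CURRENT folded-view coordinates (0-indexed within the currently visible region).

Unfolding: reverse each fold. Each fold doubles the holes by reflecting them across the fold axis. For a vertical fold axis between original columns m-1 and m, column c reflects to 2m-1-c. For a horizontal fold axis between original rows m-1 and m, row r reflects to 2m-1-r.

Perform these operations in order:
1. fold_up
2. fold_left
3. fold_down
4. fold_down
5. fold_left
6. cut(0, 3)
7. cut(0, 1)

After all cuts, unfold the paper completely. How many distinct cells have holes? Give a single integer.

Answer: 64

Derivation:
Op 1 fold_up: fold axis h@4; visible region now rows[0,4) x cols[0,16) = 4x16
Op 2 fold_left: fold axis v@8; visible region now rows[0,4) x cols[0,8) = 4x8
Op 3 fold_down: fold axis h@2; visible region now rows[2,4) x cols[0,8) = 2x8
Op 4 fold_down: fold axis h@3; visible region now rows[3,4) x cols[0,8) = 1x8
Op 5 fold_left: fold axis v@4; visible region now rows[3,4) x cols[0,4) = 1x4
Op 6 cut(0, 3): punch at orig (3,3); cuts so far [(3, 3)]; region rows[3,4) x cols[0,4) = 1x4
Op 7 cut(0, 1): punch at orig (3,1); cuts so far [(3, 1), (3, 3)]; region rows[3,4) x cols[0,4) = 1x4
Unfold 1 (reflect across v@4): 4 holes -> [(3, 1), (3, 3), (3, 4), (3, 6)]
Unfold 2 (reflect across h@3): 8 holes -> [(2, 1), (2, 3), (2, 4), (2, 6), (3, 1), (3, 3), (3, 4), (3, 6)]
Unfold 3 (reflect across h@2): 16 holes -> [(0, 1), (0, 3), (0, 4), (0, 6), (1, 1), (1, 3), (1, 4), (1, 6), (2, 1), (2, 3), (2, 4), (2, 6), (3, 1), (3, 3), (3, 4), (3, 6)]
Unfold 4 (reflect across v@8): 32 holes -> [(0, 1), (0, 3), (0, 4), (0, 6), (0, 9), (0, 11), (0, 12), (0, 14), (1, 1), (1, 3), (1, 4), (1, 6), (1, 9), (1, 11), (1, 12), (1, 14), (2, 1), (2, 3), (2, 4), (2, 6), (2, 9), (2, 11), (2, 12), (2, 14), (3, 1), (3, 3), (3, 4), (3, 6), (3, 9), (3, 11), (3, 12), (3, 14)]
Unfold 5 (reflect across h@4): 64 holes -> [(0, 1), (0, 3), (0, 4), (0, 6), (0, 9), (0, 11), (0, 12), (0, 14), (1, 1), (1, 3), (1, 4), (1, 6), (1, 9), (1, 11), (1, 12), (1, 14), (2, 1), (2, 3), (2, 4), (2, 6), (2, 9), (2, 11), (2, 12), (2, 14), (3, 1), (3, 3), (3, 4), (3, 6), (3, 9), (3, 11), (3, 12), (3, 14), (4, 1), (4, 3), (4, 4), (4, 6), (4, 9), (4, 11), (4, 12), (4, 14), (5, 1), (5, 3), (5, 4), (5, 6), (5, 9), (5, 11), (5, 12), (5, 14), (6, 1), (6, 3), (6, 4), (6, 6), (6, 9), (6, 11), (6, 12), (6, 14), (7, 1), (7, 3), (7, 4), (7, 6), (7, 9), (7, 11), (7, 12), (7, 14)]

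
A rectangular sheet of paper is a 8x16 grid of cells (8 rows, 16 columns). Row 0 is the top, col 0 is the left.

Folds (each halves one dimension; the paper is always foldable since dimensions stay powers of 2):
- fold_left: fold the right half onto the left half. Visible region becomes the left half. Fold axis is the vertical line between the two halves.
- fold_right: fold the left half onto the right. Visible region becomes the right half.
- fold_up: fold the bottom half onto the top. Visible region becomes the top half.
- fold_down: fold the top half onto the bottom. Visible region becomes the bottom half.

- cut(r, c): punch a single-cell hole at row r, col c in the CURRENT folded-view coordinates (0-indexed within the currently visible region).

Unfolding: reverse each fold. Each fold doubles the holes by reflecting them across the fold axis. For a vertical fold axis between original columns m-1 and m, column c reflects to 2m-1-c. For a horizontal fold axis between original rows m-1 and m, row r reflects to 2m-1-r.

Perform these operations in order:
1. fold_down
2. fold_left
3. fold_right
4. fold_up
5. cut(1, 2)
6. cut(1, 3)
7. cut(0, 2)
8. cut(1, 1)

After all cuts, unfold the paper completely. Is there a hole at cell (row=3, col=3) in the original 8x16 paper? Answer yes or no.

Answer: no

Derivation:
Op 1 fold_down: fold axis h@4; visible region now rows[4,8) x cols[0,16) = 4x16
Op 2 fold_left: fold axis v@8; visible region now rows[4,8) x cols[0,8) = 4x8
Op 3 fold_right: fold axis v@4; visible region now rows[4,8) x cols[4,8) = 4x4
Op 4 fold_up: fold axis h@6; visible region now rows[4,6) x cols[4,8) = 2x4
Op 5 cut(1, 2): punch at orig (5,6); cuts so far [(5, 6)]; region rows[4,6) x cols[4,8) = 2x4
Op 6 cut(1, 3): punch at orig (5,7); cuts so far [(5, 6), (5, 7)]; region rows[4,6) x cols[4,8) = 2x4
Op 7 cut(0, 2): punch at orig (4,6); cuts so far [(4, 6), (5, 6), (5, 7)]; region rows[4,6) x cols[4,8) = 2x4
Op 8 cut(1, 1): punch at orig (5,5); cuts so far [(4, 6), (5, 5), (5, 6), (5, 7)]; region rows[4,6) x cols[4,8) = 2x4
Unfold 1 (reflect across h@6): 8 holes -> [(4, 6), (5, 5), (5, 6), (5, 7), (6, 5), (6, 6), (6, 7), (7, 6)]
Unfold 2 (reflect across v@4): 16 holes -> [(4, 1), (4, 6), (5, 0), (5, 1), (5, 2), (5, 5), (5, 6), (5, 7), (6, 0), (6, 1), (6, 2), (6, 5), (6, 6), (6, 7), (7, 1), (7, 6)]
Unfold 3 (reflect across v@8): 32 holes -> [(4, 1), (4, 6), (4, 9), (4, 14), (5, 0), (5, 1), (5, 2), (5, 5), (5, 6), (5, 7), (5, 8), (5, 9), (5, 10), (5, 13), (5, 14), (5, 15), (6, 0), (6, 1), (6, 2), (6, 5), (6, 6), (6, 7), (6, 8), (6, 9), (6, 10), (6, 13), (6, 14), (6, 15), (7, 1), (7, 6), (7, 9), (7, 14)]
Unfold 4 (reflect across h@4): 64 holes -> [(0, 1), (0, 6), (0, 9), (0, 14), (1, 0), (1, 1), (1, 2), (1, 5), (1, 6), (1, 7), (1, 8), (1, 9), (1, 10), (1, 13), (1, 14), (1, 15), (2, 0), (2, 1), (2, 2), (2, 5), (2, 6), (2, 7), (2, 8), (2, 9), (2, 10), (2, 13), (2, 14), (2, 15), (3, 1), (3, 6), (3, 9), (3, 14), (4, 1), (4, 6), (4, 9), (4, 14), (5, 0), (5, 1), (5, 2), (5, 5), (5, 6), (5, 7), (5, 8), (5, 9), (5, 10), (5, 13), (5, 14), (5, 15), (6, 0), (6, 1), (6, 2), (6, 5), (6, 6), (6, 7), (6, 8), (6, 9), (6, 10), (6, 13), (6, 14), (6, 15), (7, 1), (7, 6), (7, 9), (7, 14)]
Holes: [(0, 1), (0, 6), (0, 9), (0, 14), (1, 0), (1, 1), (1, 2), (1, 5), (1, 6), (1, 7), (1, 8), (1, 9), (1, 10), (1, 13), (1, 14), (1, 15), (2, 0), (2, 1), (2, 2), (2, 5), (2, 6), (2, 7), (2, 8), (2, 9), (2, 10), (2, 13), (2, 14), (2, 15), (3, 1), (3, 6), (3, 9), (3, 14), (4, 1), (4, 6), (4, 9), (4, 14), (5, 0), (5, 1), (5, 2), (5, 5), (5, 6), (5, 7), (5, 8), (5, 9), (5, 10), (5, 13), (5, 14), (5, 15), (6, 0), (6, 1), (6, 2), (6, 5), (6, 6), (6, 7), (6, 8), (6, 9), (6, 10), (6, 13), (6, 14), (6, 15), (7, 1), (7, 6), (7, 9), (7, 14)]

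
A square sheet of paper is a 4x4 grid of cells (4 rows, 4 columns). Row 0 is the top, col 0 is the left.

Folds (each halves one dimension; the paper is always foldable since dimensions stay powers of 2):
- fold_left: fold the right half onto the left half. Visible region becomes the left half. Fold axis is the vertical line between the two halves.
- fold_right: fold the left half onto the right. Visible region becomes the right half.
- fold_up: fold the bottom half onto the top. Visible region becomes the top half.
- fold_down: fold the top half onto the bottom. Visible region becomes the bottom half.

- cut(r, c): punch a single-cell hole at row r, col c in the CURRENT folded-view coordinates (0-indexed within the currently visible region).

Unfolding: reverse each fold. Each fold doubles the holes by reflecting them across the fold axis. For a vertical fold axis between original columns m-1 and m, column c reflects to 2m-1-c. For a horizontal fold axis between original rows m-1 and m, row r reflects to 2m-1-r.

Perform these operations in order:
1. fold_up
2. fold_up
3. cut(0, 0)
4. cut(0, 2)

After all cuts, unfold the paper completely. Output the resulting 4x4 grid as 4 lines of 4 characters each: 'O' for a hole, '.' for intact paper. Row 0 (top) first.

Answer: O.O.
O.O.
O.O.
O.O.

Derivation:
Op 1 fold_up: fold axis h@2; visible region now rows[0,2) x cols[0,4) = 2x4
Op 2 fold_up: fold axis h@1; visible region now rows[0,1) x cols[0,4) = 1x4
Op 3 cut(0, 0): punch at orig (0,0); cuts so far [(0, 0)]; region rows[0,1) x cols[0,4) = 1x4
Op 4 cut(0, 2): punch at orig (0,2); cuts so far [(0, 0), (0, 2)]; region rows[0,1) x cols[0,4) = 1x4
Unfold 1 (reflect across h@1): 4 holes -> [(0, 0), (0, 2), (1, 0), (1, 2)]
Unfold 2 (reflect across h@2): 8 holes -> [(0, 0), (0, 2), (1, 0), (1, 2), (2, 0), (2, 2), (3, 0), (3, 2)]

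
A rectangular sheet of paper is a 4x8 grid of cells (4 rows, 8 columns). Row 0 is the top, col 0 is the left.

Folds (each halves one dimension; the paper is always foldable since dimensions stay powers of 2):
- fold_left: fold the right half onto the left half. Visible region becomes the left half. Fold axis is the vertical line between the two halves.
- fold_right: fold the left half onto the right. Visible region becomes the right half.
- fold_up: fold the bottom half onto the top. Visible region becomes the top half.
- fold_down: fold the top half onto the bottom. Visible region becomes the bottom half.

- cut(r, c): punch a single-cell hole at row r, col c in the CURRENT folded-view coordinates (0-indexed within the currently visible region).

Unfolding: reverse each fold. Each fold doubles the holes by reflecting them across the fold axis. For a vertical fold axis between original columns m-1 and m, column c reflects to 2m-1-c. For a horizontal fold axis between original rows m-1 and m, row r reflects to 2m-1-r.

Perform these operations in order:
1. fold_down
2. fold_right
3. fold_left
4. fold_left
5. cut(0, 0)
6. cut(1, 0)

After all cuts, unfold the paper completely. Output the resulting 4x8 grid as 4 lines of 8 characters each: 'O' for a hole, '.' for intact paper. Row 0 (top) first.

Answer: OOOOOOOO
OOOOOOOO
OOOOOOOO
OOOOOOOO

Derivation:
Op 1 fold_down: fold axis h@2; visible region now rows[2,4) x cols[0,8) = 2x8
Op 2 fold_right: fold axis v@4; visible region now rows[2,4) x cols[4,8) = 2x4
Op 3 fold_left: fold axis v@6; visible region now rows[2,4) x cols[4,6) = 2x2
Op 4 fold_left: fold axis v@5; visible region now rows[2,4) x cols[4,5) = 2x1
Op 5 cut(0, 0): punch at orig (2,4); cuts so far [(2, 4)]; region rows[2,4) x cols[4,5) = 2x1
Op 6 cut(1, 0): punch at orig (3,4); cuts so far [(2, 4), (3, 4)]; region rows[2,4) x cols[4,5) = 2x1
Unfold 1 (reflect across v@5): 4 holes -> [(2, 4), (2, 5), (3, 4), (3, 5)]
Unfold 2 (reflect across v@6): 8 holes -> [(2, 4), (2, 5), (2, 6), (2, 7), (3, 4), (3, 5), (3, 6), (3, 7)]
Unfold 3 (reflect across v@4): 16 holes -> [(2, 0), (2, 1), (2, 2), (2, 3), (2, 4), (2, 5), (2, 6), (2, 7), (3, 0), (3, 1), (3, 2), (3, 3), (3, 4), (3, 5), (3, 6), (3, 7)]
Unfold 4 (reflect across h@2): 32 holes -> [(0, 0), (0, 1), (0, 2), (0, 3), (0, 4), (0, 5), (0, 6), (0, 7), (1, 0), (1, 1), (1, 2), (1, 3), (1, 4), (1, 5), (1, 6), (1, 7), (2, 0), (2, 1), (2, 2), (2, 3), (2, 4), (2, 5), (2, 6), (2, 7), (3, 0), (3, 1), (3, 2), (3, 3), (3, 4), (3, 5), (3, 6), (3, 7)]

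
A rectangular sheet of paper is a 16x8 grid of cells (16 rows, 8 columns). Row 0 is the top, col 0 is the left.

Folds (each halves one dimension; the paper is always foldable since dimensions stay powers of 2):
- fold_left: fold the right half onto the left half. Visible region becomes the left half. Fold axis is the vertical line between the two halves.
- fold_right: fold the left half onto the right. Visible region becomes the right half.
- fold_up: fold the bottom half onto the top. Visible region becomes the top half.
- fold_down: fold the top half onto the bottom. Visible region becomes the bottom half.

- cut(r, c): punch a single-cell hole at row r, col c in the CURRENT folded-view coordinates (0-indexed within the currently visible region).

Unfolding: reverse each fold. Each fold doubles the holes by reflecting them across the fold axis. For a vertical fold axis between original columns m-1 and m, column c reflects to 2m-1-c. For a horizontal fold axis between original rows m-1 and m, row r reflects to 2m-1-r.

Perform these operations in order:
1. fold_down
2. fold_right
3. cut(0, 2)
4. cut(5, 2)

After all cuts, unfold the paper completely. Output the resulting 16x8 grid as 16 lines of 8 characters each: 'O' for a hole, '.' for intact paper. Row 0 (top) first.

Op 1 fold_down: fold axis h@8; visible region now rows[8,16) x cols[0,8) = 8x8
Op 2 fold_right: fold axis v@4; visible region now rows[8,16) x cols[4,8) = 8x4
Op 3 cut(0, 2): punch at orig (8,6); cuts so far [(8, 6)]; region rows[8,16) x cols[4,8) = 8x4
Op 4 cut(5, 2): punch at orig (13,6); cuts so far [(8, 6), (13, 6)]; region rows[8,16) x cols[4,8) = 8x4
Unfold 1 (reflect across v@4): 4 holes -> [(8, 1), (8, 6), (13, 1), (13, 6)]
Unfold 2 (reflect across h@8): 8 holes -> [(2, 1), (2, 6), (7, 1), (7, 6), (8, 1), (8, 6), (13, 1), (13, 6)]

Answer: ........
........
.O....O.
........
........
........
........
.O....O.
.O....O.
........
........
........
........
.O....O.
........
........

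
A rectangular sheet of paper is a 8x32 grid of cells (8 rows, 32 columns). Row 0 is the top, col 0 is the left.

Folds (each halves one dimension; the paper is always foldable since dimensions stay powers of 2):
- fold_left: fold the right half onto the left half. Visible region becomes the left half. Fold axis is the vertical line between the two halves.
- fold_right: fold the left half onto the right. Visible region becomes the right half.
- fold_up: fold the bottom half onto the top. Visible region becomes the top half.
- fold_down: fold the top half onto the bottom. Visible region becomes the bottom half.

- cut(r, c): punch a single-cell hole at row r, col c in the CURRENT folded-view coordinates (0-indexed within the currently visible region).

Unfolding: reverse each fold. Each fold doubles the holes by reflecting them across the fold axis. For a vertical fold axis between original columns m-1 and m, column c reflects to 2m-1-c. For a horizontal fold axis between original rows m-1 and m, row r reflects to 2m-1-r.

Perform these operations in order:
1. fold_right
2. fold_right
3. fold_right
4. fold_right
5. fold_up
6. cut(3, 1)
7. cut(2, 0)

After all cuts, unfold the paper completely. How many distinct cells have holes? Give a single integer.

Answer: 64

Derivation:
Op 1 fold_right: fold axis v@16; visible region now rows[0,8) x cols[16,32) = 8x16
Op 2 fold_right: fold axis v@24; visible region now rows[0,8) x cols[24,32) = 8x8
Op 3 fold_right: fold axis v@28; visible region now rows[0,8) x cols[28,32) = 8x4
Op 4 fold_right: fold axis v@30; visible region now rows[0,8) x cols[30,32) = 8x2
Op 5 fold_up: fold axis h@4; visible region now rows[0,4) x cols[30,32) = 4x2
Op 6 cut(3, 1): punch at orig (3,31); cuts so far [(3, 31)]; region rows[0,4) x cols[30,32) = 4x2
Op 7 cut(2, 0): punch at orig (2,30); cuts so far [(2, 30), (3, 31)]; region rows[0,4) x cols[30,32) = 4x2
Unfold 1 (reflect across h@4): 4 holes -> [(2, 30), (3, 31), (4, 31), (5, 30)]
Unfold 2 (reflect across v@30): 8 holes -> [(2, 29), (2, 30), (3, 28), (3, 31), (4, 28), (4, 31), (5, 29), (5, 30)]
Unfold 3 (reflect across v@28): 16 holes -> [(2, 25), (2, 26), (2, 29), (2, 30), (3, 24), (3, 27), (3, 28), (3, 31), (4, 24), (4, 27), (4, 28), (4, 31), (5, 25), (5, 26), (5, 29), (5, 30)]
Unfold 4 (reflect across v@24): 32 holes -> [(2, 17), (2, 18), (2, 21), (2, 22), (2, 25), (2, 26), (2, 29), (2, 30), (3, 16), (3, 19), (3, 20), (3, 23), (3, 24), (3, 27), (3, 28), (3, 31), (4, 16), (4, 19), (4, 20), (4, 23), (4, 24), (4, 27), (4, 28), (4, 31), (5, 17), (5, 18), (5, 21), (5, 22), (5, 25), (5, 26), (5, 29), (5, 30)]
Unfold 5 (reflect across v@16): 64 holes -> [(2, 1), (2, 2), (2, 5), (2, 6), (2, 9), (2, 10), (2, 13), (2, 14), (2, 17), (2, 18), (2, 21), (2, 22), (2, 25), (2, 26), (2, 29), (2, 30), (3, 0), (3, 3), (3, 4), (3, 7), (3, 8), (3, 11), (3, 12), (3, 15), (3, 16), (3, 19), (3, 20), (3, 23), (3, 24), (3, 27), (3, 28), (3, 31), (4, 0), (4, 3), (4, 4), (4, 7), (4, 8), (4, 11), (4, 12), (4, 15), (4, 16), (4, 19), (4, 20), (4, 23), (4, 24), (4, 27), (4, 28), (4, 31), (5, 1), (5, 2), (5, 5), (5, 6), (5, 9), (5, 10), (5, 13), (5, 14), (5, 17), (5, 18), (5, 21), (5, 22), (5, 25), (5, 26), (5, 29), (5, 30)]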